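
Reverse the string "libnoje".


Input: libnoje
Reading characters right to left:
  Position 6: 'e'
  Position 5: 'j'
  Position 4: 'o'
  Position 3: 'n'
  Position 2: 'b'
  Position 1: 'i'
  Position 0: 'l'
Reversed: ejonbil

ejonbil


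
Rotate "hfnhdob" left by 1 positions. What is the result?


Input: "hfnhdob", rotate left by 1
First 1 characters: "h"
Remaining characters: "fnhdob"
Concatenate remaining + first: "fnhdob" + "h" = "fnhdobh"

fnhdobh


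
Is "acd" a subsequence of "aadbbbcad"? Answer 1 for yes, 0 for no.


Check if "acd" is a subsequence of "aadbbbcad"
Greedy scan:
  Position 0 ('a'): matches sub[0] = 'a'
  Position 1 ('a'): no match needed
  Position 2 ('d'): no match needed
  Position 3 ('b'): no match needed
  Position 4 ('b'): no match needed
  Position 5 ('b'): no match needed
  Position 6 ('c'): matches sub[1] = 'c'
  Position 7 ('a'): no match needed
  Position 8 ('d'): matches sub[2] = 'd'
All 3 characters matched => is a subsequence

1


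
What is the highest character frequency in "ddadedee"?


Input: ddadedee
Character counts:
  'a': 1
  'd': 4
  'e': 3
Maximum frequency: 4

4


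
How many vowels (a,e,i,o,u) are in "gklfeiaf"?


Input: gklfeiaf
Checking each character:
  'g' at position 0: consonant
  'k' at position 1: consonant
  'l' at position 2: consonant
  'f' at position 3: consonant
  'e' at position 4: vowel (running total: 1)
  'i' at position 5: vowel (running total: 2)
  'a' at position 6: vowel (running total: 3)
  'f' at position 7: consonant
Total vowels: 3

3


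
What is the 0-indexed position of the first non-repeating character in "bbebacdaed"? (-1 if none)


Input: bbebacdaed
Character frequencies:
  'a': 2
  'b': 3
  'c': 1
  'd': 2
  'e': 2
Scanning left to right for freq == 1:
  Position 0 ('b'): freq=3, skip
  Position 1 ('b'): freq=3, skip
  Position 2 ('e'): freq=2, skip
  Position 3 ('b'): freq=3, skip
  Position 4 ('a'): freq=2, skip
  Position 5 ('c'): unique! => answer = 5

5


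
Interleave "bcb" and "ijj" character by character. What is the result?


Interleaving "bcb" and "ijj":
  Position 0: 'b' from first, 'i' from second => "bi"
  Position 1: 'c' from first, 'j' from second => "cj"
  Position 2: 'b' from first, 'j' from second => "bj"
Result: bicjbj

bicjbj


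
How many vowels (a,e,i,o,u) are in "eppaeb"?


Input: eppaeb
Checking each character:
  'e' at position 0: vowel (running total: 1)
  'p' at position 1: consonant
  'p' at position 2: consonant
  'a' at position 3: vowel (running total: 2)
  'e' at position 4: vowel (running total: 3)
  'b' at position 5: consonant
Total vowels: 3

3


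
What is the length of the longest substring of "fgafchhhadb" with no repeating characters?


Input: "fgafchhhadb"
Sliding window (track last position of each char):
  Position 0 ('f'): window [0,0] length 1 -- new best
  Position 1 ('g'): window [0,1] length 2 -- new best
  Position 2 ('a'): window [0,2] length 3 -- new best
  Position 3 ('f'): repeat (last at 0), move window start to 1
  Position 3 ('f'): window [1,3] length 3
  Position 4 ('c'): window [1,4] length 4 -- new best
  Position 5 ('h'): window [1,5] length 5 -- new best
  Position 6 ('h'): repeat (last at 5), move window start to 6
  Position 6 ('h'): window [6,6] length 1
  Position 7 ('h'): repeat (last at 6), move window start to 7
  Position 7 ('h'): window [7,7] length 1
  Position 8 ('a'): window [7,8] length 2
  Position 9 ('d'): window [7,9] length 3
  Position 10 ('b'): window [7,10] length 4
Longest substring with no repeats: "gafch" with length 5

5


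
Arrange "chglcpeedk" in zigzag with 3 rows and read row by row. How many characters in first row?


Zigzag "chglcpeedk" into 3 rows:
Placing characters:
  'c' => row 0
  'h' => row 1
  'g' => row 2
  'l' => row 1
  'c' => row 0
  'p' => row 1
  'e' => row 2
  'e' => row 1
  'd' => row 0
  'k' => row 1
Rows:
  Row 0: "ccd"
  Row 1: "hlpek"
  Row 2: "ge"
First row length: 3

3


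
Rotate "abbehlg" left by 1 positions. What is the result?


Input: "abbehlg", rotate left by 1
First 1 characters: "a"
Remaining characters: "bbehlg"
Concatenate remaining + first: "bbehlg" + "a" = "bbehlga"

bbehlga


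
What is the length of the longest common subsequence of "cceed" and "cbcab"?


LCS of "cceed" and "cbcab"
DP table:
           c    b    c    a    b
      0    0    0    0    0    0
  c   0    1    1    1    1    1
  c   0    1    1    2    2    2
  e   0    1    1    2    2    2
  e   0    1    1    2    2    2
  d   0    1    1    2    2    2
LCS length = dp[5][5] = 2

2


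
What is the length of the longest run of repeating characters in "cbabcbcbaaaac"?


Input: "cbabcbcbaaaac"
Scanning for longest run:
  Position 1 ('b'): new char, reset run to 1
  Position 2 ('a'): new char, reset run to 1
  Position 3 ('b'): new char, reset run to 1
  Position 4 ('c'): new char, reset run to 1
  Position 5 ('b'): new char, reset run to 1
  Position 6 ('c'): new char, reset run to 1
  Position 7 ('b'): new char, reset run to 1
  Position 8 ('a'): new char, reset run to 1
  Position 9 ('a'): continues run of 'a', length=2
  Position 10 ('a'): continues run of 'a', length=3
  Position 11 ('a'): continues run of 'a', length=4
  Position 12 ('c'): new char, reset run to 1
Longest run: 'a' with length 4

4


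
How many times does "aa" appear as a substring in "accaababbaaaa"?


Searching for "aa" in "accaababbaaaa"
Scanning each position:
  Position 0: "ac" => no
  Position 1: "cc" => no
  Position 2: "ca" => no
  Position 3: "aa" => MATCH
  Position 4: "ab" => no
  Position 5: "ba" => no
  Position 6: "ab" => no
  Position 7: "bb" => no
  Position 8: "ba" => no
  Position 9: "aa" => MATCH
  Position 10: "aa" => MATCH
  Position 11: "aa" => MATCH
Total occurrences: 4

4


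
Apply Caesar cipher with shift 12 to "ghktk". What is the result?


Caesar cipher: shift "ghktk" by 12
  'g' (pos 6) + 12 = pos 18 = 's'
  'h' (pos 7) + 12 = pos 19 = 't'
  'k' (pos 10) + 12 = pos 22 = 'w'
  't' (pos 19) + 12 = pos 5 = 'f'
  'k' (pos 10) + 12 = pos 22 = 'w'
Result: stwfw

stwfw


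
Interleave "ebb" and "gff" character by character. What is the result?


Interleaving "ebb" and "gff":
  Position 0: 'e' from first, 'g' from second => "eg"
  Position 1: 'b' from first, 'f' from second => "bf"
  Position 2: 'b' from first, 'f' from second => "bf"
Result: egbfbf

egbfbf


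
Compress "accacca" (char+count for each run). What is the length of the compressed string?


Input: accacca
Runs:
  'a' x 1 => "a1"
  'c' x 2 => "c2"
  'a' x 1 => "a1"
  'c' x 2 => "c2"
  'a' x 1 => "a1"
Compressed: "a1c2a1c2a1"
Compressed length: 10

10


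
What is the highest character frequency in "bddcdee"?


Input: bddcdee
Character counts:
  'b': 1
  'c': 1
  'd': 3
  'e': 2
Maximum frequency: 3

3


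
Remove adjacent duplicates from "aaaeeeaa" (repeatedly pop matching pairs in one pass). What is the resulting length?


Input: aaaeeeaa
Stack-based adjacent duplicate removal:
  Read 'a': push. Stack: a
  Read 'a': matches stack top 'a' => pop. Stack: (empty)
  Read 'a': push. Stack: a
  Read 'e': push. Stack: ae
  Read 'e': matches stack top 'e' => pop. Stack: a
  Read 'e': push. Stack: ae
  Read 'a': push. Stack: aea
  Read 'a': matches stack top 'a' => pop. Stack: ae
Final stack: "ae" (length 2)

2


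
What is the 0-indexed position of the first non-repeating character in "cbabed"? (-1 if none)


Input: cbabed
Character frequencies:
  'a': 1
  'b': 2
  'c': 1
  'd': 1
  'e': 1
Scanning left to right for freq == 1:
  Position 0 ('c'): unique! => answer = 0

0


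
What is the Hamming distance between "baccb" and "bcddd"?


Comparing "baccb" and "bcddd" position by position:
  Position 0: 'b' vs 'b' => same
  Position 1: 'a' vs 'c' => differ
  Position 2: 'c' vs 'd' => differ
  Position 3: 'c' vs 'd' => differ
  Position 4: 'b' vs 'd' => differ
Total differences (Hamming distance): 4

4


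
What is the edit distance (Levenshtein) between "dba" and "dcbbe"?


Computing edit distance: "dba" -> "dcbbe"
DP table:
           d    c    b    b    e
      0    1    2    3    4    5
  d   1    0    1    2    3    4
  b   2    1    1    1    2    3
  a   3    2    2    2    2    3
Edit distance = dp[3][5] = 3

3


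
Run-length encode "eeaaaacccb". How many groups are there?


Input: eeaaaacccb
Scanning for consecutive runs:
  Group 1: 'e' x 2 (positions 0-1)
  Group 2: 'a' x 4 (positions 2-5)
  Group 3: 'c' x 3 (positions 6-8)
  Group 4: 'b' x 1 (positions 9-9)
Total groups: 4

4


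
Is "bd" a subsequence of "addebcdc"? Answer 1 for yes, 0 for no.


Check if "bd" is a subsequence of "addebcdc"
Greedy scan:
  Position 0 ('a'): no match needed
  Position 1 ('d'): no match needed
  Position 2 ('d'): no match needed
  Position 3 ('e'): no match needed
  Position 4 ('b'): matches sub[0] = 'b'
  Position 5 ('c'): no match needed
  Position 6 ('d'): matches sub[1] = 'd'
  Position 7 ('c'): no match needed
All 2 characters matched => is a subsequence

1


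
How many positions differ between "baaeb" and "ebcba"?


Comparing "baaeb" and "ebcba" position by position:
  Position 0: 'b' vs 'e' => DIFFER
  Position 1: 'a' vs 'b' => DIFFER
  Position 2: 'a' vs 'c' => DIFFER
  Position 3: 'e' vs 'b' => DIFFER
  Position 4: 'b' vs 'a' => DIFFER
Positions that differ: 5

5


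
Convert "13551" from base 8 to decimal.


Input: "13551" in base 8
Positional expansion:
  Digit '1' (value 1) x 8^4 = 4096
  Digit '3' (value 3) x 8^3 = 1536
  Digit '5' (value 5) x 8^2 = 320
  Digit '5' (value 5) x 8^1 = 40
  Digit '1' (value 1) x 8^0 = 1
Sum = 5993

5993


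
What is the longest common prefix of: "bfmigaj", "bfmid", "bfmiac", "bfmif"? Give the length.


Words: bfmigaj, bfmid, bfmiac, bfmif
  Position 0: all 'b' => match
  Position 1: all 'f' => match
  Position 2: all 'm' => match
  Position 3: all 'i' => match
  Position 4: ('g', 'd', 'a', 'f') => mismatch, stop
LCP = "bfmi" (length 4)

4


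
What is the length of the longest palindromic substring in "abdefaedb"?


Input: "abdefaedb"
Checking substrings for palindromes:
  No multi-char palindromic substrings found
Longest palindromic substring: "a" with length 1

1


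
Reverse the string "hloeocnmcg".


Input: hloeocnmcg
Reading characters right to left:
  Position 9: 'g'
  Position 8: 'c'
  Position 7: 'm'
  Position 6: 'n'
  Position 5: 'c'
  Position 4: 'o'
  Position 3: 'e'
  Position 2: 'o'
  Position 1: 'l'
  Position 0: 'h'
Reversed: gcmncoeolh

gcmncoeolh


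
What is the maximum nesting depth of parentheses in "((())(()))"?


Input: "((())(()))"
Tracking depth:
  Position 0 '(': depth becomes 1
  Position 1 '(': depth becomes 2
  Position 2 '(': depth becomes 3
  Position 3 ')': depth becomes 2
  Position 4 ')': depth becomes 1
  Position 5 '(': depth becomes 2
  Position 6 '(': depth becomes 3
  Position 7 ')': depth becomes 2
  Position 8 ')': depth becomes 1
  Position 9 ')': depth becomes 0
Maximum depth reached: 3

3


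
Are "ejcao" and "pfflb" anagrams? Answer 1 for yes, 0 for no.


Strings: "ejcao", "pfflb"
Sorted first:  acejo
Sorted second: bfflp
Differ at position 0: 'a' vs 'b' => not anagrams

0


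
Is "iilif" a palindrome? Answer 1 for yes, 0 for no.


Input: iilif
Reversed: filii
  Compare pos 0 ('i') with pos 4 ('f'): MISMATCH
  Compare pos 1 ('i') with pos 3 ('i'): match
Result: not a palindrome

0


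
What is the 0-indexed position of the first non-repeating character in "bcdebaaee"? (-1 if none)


Input: bcdebaaee
Character frequencies:
  'a': 2
  'b': 2
  'c': 1
  'd': 1
  'e': 3
Scanning left to right for freq == 1:
  Position 0 ('b'): freq=2, skip
  Position 1 ('c'): unique! => answer = 1

1


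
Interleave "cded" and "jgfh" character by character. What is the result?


Interleaving "cded" and "jgfh":
  Position 0: 'c' from first, 'j' from second => "cj"
  Position 1: 'd' from first, 'g' from second => "dg"
  Position 2: 'e' from first, 'f' from second => "ef"
  Position 3: 'd' from first, 'h' from second => "dh"
Result: cjdgefdh

cjdgefdh


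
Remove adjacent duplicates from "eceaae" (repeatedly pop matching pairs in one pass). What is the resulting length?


Input: eceaae
Stack-based adjacent duplicate removal:
  Read 'e': push. Stack: e
  Read 'c': push. Stack: ec
  Read 'e': push. Stack: ece
  Read 'a': push. Stack: ecea
  Read 'a': matches stack top 'a' => pop. Stack: ece
  Read 'e': matches stack top 'e' => pop. Stack: ec
Final stack: "ec" (length 2)

2


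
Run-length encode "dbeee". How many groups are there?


Input: dbeee
Scanning for consecutive runs:
  Group 1: 'd' x 1 (positions 0-0)
  Group 2: 'b' x 1 (positions 1-1)
  Group 3: 'e' x 3 (positions 2-4)
Total groups: 3

3


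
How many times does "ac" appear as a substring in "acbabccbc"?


Searching for "ac" in "acbabccbc"
Scanning each position:
  Position 0: "ac" => MATCH
  Position 1: "cb" => no
  Position 2: "ba" => no
  Position 3: "ab" => no
  Position 4: "bc" => no
  Position 5: "cc" => no
  Position 6: "cb" => no
  Position 7: "bc" => no
Total occurrences: 1

1


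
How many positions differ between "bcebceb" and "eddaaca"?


Comparing "bcebceb" and "eddaaca" position by position:
  Position 0: 'b' vs 'e' => DIFFER
  Position 1: 'c' vs 'd' => DIFFER
  Position 2: 'e' vs 'd' => DIFFER
  Position 3: 'b' vs 'a' => DIFFER
  Position 4: 'c' vs 'a' => DIFFER
  Position 5: 'e' vs 'c' => DIFFER
  Position 6: 'b' vs 'a' => DIFFER
Positions that differ: 7

7


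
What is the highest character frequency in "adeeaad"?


Input: adeeaad
Character counts:
  'a': 3
  'd': 2
  'e': 2
Maximum frequency: 3

3


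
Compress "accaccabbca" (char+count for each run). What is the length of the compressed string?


Input: accaccabbca
Runs:
  'a' x 1 => "a1"
  'c' x 2 => "c2"
  'a' x 1 => "a1"
  'c' x 2 => "c2"
  'a' x 1 => "a1"
  'b' x 2 => "b2"
  'c' x 1 => "c1"
  'a' x 1 => "a1"
Compressed: "a1c2a1c2a1b2c1a1"
Compressed length: 16

16


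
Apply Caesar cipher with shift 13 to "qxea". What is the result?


Caesar cipher: shift "qxea" by 13
  'q' (pos 16) + 13 = pos 3 = 'd'
  'x' (pos 23) + 13 = pos 10 = 'k'
  'e' (pos 4) + 13 = pos 17 = 'r'
  'a' (pos 0) + 13 = pos 13 = 'n'
Result: dkrn

dkrn


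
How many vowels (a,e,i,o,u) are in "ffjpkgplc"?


Input: ffjpkgplc
Checking each character:
  'f' at position 0: consonant
  'f' at position 1: consonant
  'j' at position 2: consonant
  'p' at position 3: consonant
  'k' at position 4: consonant
  'g' at position 5: consonant
  'p' at position 6: consonant
  'l' at position 7: consonant
  'c' at position 8: consonant
Total vowels: 0

0


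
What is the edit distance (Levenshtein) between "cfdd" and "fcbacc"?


Computing edit distance: "cfdd" -> "fcbacc"
DP table:
           f    c    b    a    c    c
      0    1    2    3    4    5    6
  c   1    1    1    2    3    4    5
  f   2    1    2    2    3    4    5
  d   3    2    2    3    3    4    5
  d   4    3    3    3    4    4    5
Edit distance = dp[4][6] = 5

5


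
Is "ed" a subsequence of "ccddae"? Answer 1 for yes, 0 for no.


Check if "ed" is a subsequence of "ccddae"
Greedy scan:
  Position 0 ('c'): no match needed
  Position 1 ('c'): no match needed
  Position 2 ('d'): no match needed
  Position 3 ('d'): no match needed
  Position 4 ('a'): no match needed
  Position 5 ('e'): matches sub[0] = 'e'
Only matched 1/2 characters => not a subsequence

0


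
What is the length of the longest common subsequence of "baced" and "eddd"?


LCS of "baced" and "eddd"
DP table:
           e    d    d    d
      0    0    0    0    0
  b   0    0    0    0    0
  a   0    0    0    0    0
  c   0    0    0    0    0
  e   0    1    1    1    1
  d   0    1    2    2    2
LCS length = dp[5][4] = 2

2


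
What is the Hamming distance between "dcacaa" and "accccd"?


Comparing "dcacaa" and "accccd" position by position:
  Position 0: 'd' vs 'a' => differ
  Position 1: 'c' vs 'c' => same
  Position 2: 'a' vs 'c' => differ
  Position 3: 'c' vs 'c' => same
  Position 4: 'a' vs 'c' => differ
  Position 5: 'a' vs 'd' => differ
Total differences (Hamming distance): 4

4


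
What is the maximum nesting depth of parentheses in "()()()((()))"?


Input: "()()()((()))"
Tracking depth:
  Position 0 '(': depth becomes 1
  Position 1 ')': depth becomes 0
  Position 2 '(': depth becomes 1
  Position 3 ')': depth becomes 0
  Position 4 '(': depth becomes 1
  Position 5 ')': depth becomes 0
  Position 6 '(': depth becomes 1
  Position 7 '(': depth becomes 2
  Position 8 '(': depth becomes 3
  Position 9 ')': depth becomes 2
  Position 10 ')': depth becomes 1
  Position 11 ')': depth becomes 0
Maximum depth reached: 3

3


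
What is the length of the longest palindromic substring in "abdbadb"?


Input: "abdbadb"
Checking substrings for palindromes:
  [0:5] "abdba" (len 5) => palindrome
  [1:4] "bdb" (len 3) => palindrome
Longest palindromic substring: "abdba" with length 5

5


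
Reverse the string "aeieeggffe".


Input: aeieeggffe
Reading characters right to left:
  Position 9: 'e'
  Position 8: 'f'
  Position 7: 'f'
  Position 6: 'g'
  Position 5: 'g'
  Position 4: 'e'
  Position 3: 'e'
  Position 2: 'i'
  Position 1: 'e'
  Position 0: 'a'
Reversed: effggeeiea

effggeeiea


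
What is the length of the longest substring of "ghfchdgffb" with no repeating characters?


Input: "ghfchdgffb"
Sliding window (track last position of each char):
  Position 0 ('g'): window [0,0] length 1 -- new best
  Position 1 ('h'): window [0,1] length 2 -- new best
  Position 2 ('f'): window [0,2] length 3 -- new best
  Position 3 ('c'): window [0,3] length 4 -- new best
  Position 4 ('h'): repeat (last at 1), move window start to 2
  Position 4 ('h'): window [2,4] length 3
  Position 5 ('d'): window [2,5] length 4
  Position 6 ('g'): window [2,6] length 5 -- new best
  Position 7 ('f'): repeat (last at 2), move window start to 3
  Position 7 ('f'): window [3,7] length 5
  Position 8 ('f'): repeat (last at 7), move window start to 8
  Position 8 ('f'): window [8,8] length 1
  Position 9 ('b'): window [8,9] length 2
Longest substring with no repeats: "fchdg" with length 5

5


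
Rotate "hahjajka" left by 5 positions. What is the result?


Input: "hahjajka", rotate left by 5
First 5 characters: "hahja"
Remaining characters: "jka"
Concatenate remaining + first: "jka" + "hahja" = "jkahahja"

jkahahja


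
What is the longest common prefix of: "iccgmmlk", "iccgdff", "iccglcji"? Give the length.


Words: iccgmmlk, iccgdff, iccglcji
  Position 0: all 'i' => match
  Position 1: all 'c' => match
  Position 2: all 'c' => match
  Position 3: all 'g' => match
  Position 4: ('m', 'd', 'l') => mismatch, stop
LCP = "iccg" (length 4)

4


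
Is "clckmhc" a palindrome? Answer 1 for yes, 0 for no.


Input: clckmhc
Reversed: chmkclc
  Compare pos 0 ('c') with pos 6 ('c'): match
  Compare pos 1 ('l') with pos 5 ('h'): MISMATCH
  Compare pos 2 ('c') with pos 4 ('m'): MISMATCH
Result: not a palindrome

0


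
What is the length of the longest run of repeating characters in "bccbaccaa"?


Input: "bccbaccaa"
Scanning for longest run:
  Position 1 ('c'): new char, reset run to 1
  Position 2 ('c'): continues run of 'c', length=2
  Position 3 ('b'): new char, reset run to 1
  Position 4 ('a'): new char, reset run to 1
  Position 5 ('c'): new char, reset run to 1
  Position 6 ('c'): continues run of 'c', length=2
  Position 7 ('a'): new char, reset run to 1
  Position 8 ('a'): continues run of 'a', length=2
Longest run: 'c' with length 2

2


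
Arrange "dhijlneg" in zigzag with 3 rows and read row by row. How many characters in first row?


Zigzag "dhijlneg" into 3 rows:
Placing characters:
  'd' => row 0
  'h' => row 1
  'i' => row 2
  'j' => row 1
  'l' => row 0
  'n' => row 1
  'e' => row 2
  'g' => row 1
Rows:
  Row 0: "dl"
  Row 1: "hjng"
  Row 2: "ie"
First row length: 2

2


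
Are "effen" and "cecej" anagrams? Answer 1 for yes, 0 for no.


Strings: "effen", "cecej"
Sorted first:  eeffn
Sorted second: cceej
Differ at position 0: 'e' vs 'c' => not anagrams

0


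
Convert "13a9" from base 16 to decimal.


Input: "13a9" in base 16
Positional expansion:
  Digit '1' (value 1) x 16^3 = 4096
  Digit '3' (value 3) x 16^2 = 768
  Digit 'a' (value 10) x 16^1 = 160
  Digit '9' (value 9) x 16^0 = 9
Sum = 5033

5033


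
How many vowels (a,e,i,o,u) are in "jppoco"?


Input: jppoco
Checking each character:
  'j' at position 0: consonant
  'p' at position 1: consonant
  'p' at position 2: consonant
  'o' at position 3: vowel (running total: 1)
  'c' at position 4: consonant
  'o' at position 5: vowel (running total: 2)
Total vowels: 2

2


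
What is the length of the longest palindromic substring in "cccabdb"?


Input: "cccabdb"
Checking substrings for palindromes:
  [0:3] "ccc" (len 3) => palindrome
  [4:7] "bdb" (len 3) => palindrome
  [0:2] "cc" (len 2) => palindrome
  [1:3] "cc" (len 2) => palindrome
Longest palindromic substring: "ccc" with length 3

3


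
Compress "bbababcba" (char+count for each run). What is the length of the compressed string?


Input: bbababcba
Runs:
  'b' x 2 => "b2"
  'a' x 1 => "a1"
  'b' x 1 => "b1"
  'a' x 1 => "a1"
  'b' x 1 => "b1"
  'c' x 1 => "c1"
  'b' x 1 => "b1"
  'a' x 1 => "a1"
Compressed: "b2a1b1a1b1c1b1a1"
Compressed length: 16

16


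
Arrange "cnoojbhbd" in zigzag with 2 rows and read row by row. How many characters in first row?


Zigzag "cnoojbhbd" into 2 rows:
Placing characters:
  'c' => row 0
  'n' => row 1
  'o' => row 0
  'o' => row 1
  'j' => row 0
  'b' => row 1
  'h' => row 0
  'b' => row 1
  'd' => row 0
Rows:
  Row 0: "cojhd"
  Row 1: "nobb"
First row length: 5

5


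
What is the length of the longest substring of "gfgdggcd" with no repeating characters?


Input: "gfgdggcd"
Sliding window (track last position of each char):
  Position 0 ('g'): window [0,0] length 1 -- new best
  Position 1 ('f'): window [0,1] length 2 -- new best
  Position 2 ('g'): repeat (last at 0), move window start to 1
  Position 2 ('g'): window [1,2] length 2
  Position 3 ('d'): window [1,3] length 3 -- new best
  Position 4 ('g'): repeat (last at 2), move window start to 3
  Position 4 ('g'): window [3,4] length 2
  Position 5 ('g'): repeat (last at 4), move window start to 5
  Position 5 ('g'): window [5,5] length 1
  Position 6 ('c'): window [5,6] length 2
  Position 7 ('d'): window [5,7] length 3
Longest substring with no repeats: "fgd" with length 3

3


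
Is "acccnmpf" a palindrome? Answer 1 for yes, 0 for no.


Input: acccnmpf
Reversed: fpmnccca
  Compare pos 0 ('a') with pos 7 ('f'): MISMATCH
  Compare pos 1 ('c') with pos 6 ('p'): MISMATCH
  Compare pos 2 ('c') with pos 5 ('m'): MISMATCH
  Compare pos 3 ('c') with pos 4 ('n'): MISMATCH
Result: not a palindrome

0


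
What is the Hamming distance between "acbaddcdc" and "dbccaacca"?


Comparing "acbaddcdc" and "dbccaacca" position by position:
  Position 0: 'a' vs 'd' => differ
  Position 1: 'c' vs 'b' => differ
  Position 2: 'b' vs 'c' => differ
  Position 3: 'a' vs 'c' => differ
  Position 4: 'd' vs 'a' => differ
  Position 5: 'd' vs 'a' => differ
  Position 6: 'c' vs 'c' => same
  Position 7: 'd' vs 'c' => differ
  Position 8: 'c' vs 'a' => differ
Total differences (Hamming distance): 8

8


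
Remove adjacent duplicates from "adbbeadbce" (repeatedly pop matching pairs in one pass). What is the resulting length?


Input: adbbeadbce
Stack-based adjacent duplicate removal:
  Read 'a': push. Stack: a
  Read 'd': push. Stack: ad
  Read 'b': push. Stack: adb
  Read 'b': matches stack top 'b' => pop. Stack: ad
  Read 'e': push. Stack: ade
  Read 'a': push. Stack: adea
  Read 'd': push. Stack: adead
  Read 'b': push. Stack: adeadb
  Read 'c': push. Stack: adeadbc
  Read 'e': push. Stack: adeadbce
Final stack: "adeadbce" (length 8)

8


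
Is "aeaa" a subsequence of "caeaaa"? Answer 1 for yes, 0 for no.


Check if "aeaa" is a subsequence of "caeaaa"
Greedy scan:
  Position 0 ('c'): no match needed
  Position 1 ('a'): matches sub[0] = 'a'
  Position 2 ('e'): matches sub[1] = 'e'
  Position 3 ('a'): matches sub[2] = 'a'
  Position 4 ('a'): matches sub[3] = 'a'
  Position 5 ('a'): no match needed
All 4 characters matched => is a subsequence

1


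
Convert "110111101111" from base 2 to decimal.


Input: "110111101111" in base 2
Positional expansion:
  Digit '1' (value 1) x 2^11 = 2048
  Digit '1' (value 1) x 2^10 = 1024
  Digit '0' (value 0) x 2^9 = 0
  Digit '1' (value 1) x 2^8 = 256
  Digit '1' (value 1) x 2^7 = 128
  Digit '1' (value 1) x 2^6 = 64
  Digit '1' (value 1) x 2^5 = 32
  Digit '0' (value 0) x 2^4 = 0
  Digit '1' (value 1) x 2^3 = 8
  Digit '1' (value 1) x 2^2 = 4
  Digit '1' (value 1) x 2^1 = 2
  Digit '1' (value 1) x 2^0 = 1
Sum = 3567

3567


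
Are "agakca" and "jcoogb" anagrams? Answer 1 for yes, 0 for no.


Strings: "agakca", "jcoogb"
Sorted first:  aaacgk
Sorted second: bcgjoo
Differ at position 0: 'a' vs 'b' => not anagrams

0


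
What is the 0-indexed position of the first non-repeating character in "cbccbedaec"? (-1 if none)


Input: cbccbedaec
Character frequencies:
  'a': 1
  'b': 2
  'c': 4
  'd': 1
  'e': 2
Scanning left to right for freq == 1:
  Position 0 ('c'): freq=4, skip
  Position 1 ('b'): freq=2, skip
  Position 2 ('c'): freq=4, skip
  Position 3 ('c'): freq=4, skip
  Position 4 ('b'): freq=2, skip
  Position 5 ('e'): freq=2, skip
  Position 6 ('d'): unique! => answer = 6

6


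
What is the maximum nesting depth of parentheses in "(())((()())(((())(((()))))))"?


Input: "(())((()())(((())(((()))))))"
Tracking depth:
  Position 0 '(': depth becomes 1
  Position 1 '(': depth becomes 2
  Position 2 ')': depth becomes 1
  Position 3 ')': depth becomes 0
  Position 4 '(': depth becomes 1
  Position 5 '(': depth becomes 2
  Position 6 '(': depth becomes 3
  Position 7 ')': depth becomes 2
  Position 8 '(': depth becomes 3
  Position 9 ')': depth becomes 2
  Position 10 ')': depth becomes 1
  Position 11 '(': depth becomes 2
  Position 12 '(': depth becomes 3
  Position 13 '(': depth becomes 4
  Position 14 '(': depth becomes 5
  Position 15 ')': depth becomes 4
  Position 16 ')': depth becomes 3
  Position 17 '(': depth becomes 4
  Position 18 '(': depth becomes 5
  Position 19 '(': depth becomes 6
  Position 20 '(': depth becomes 7
  Position 21 ')': depth becomes 6
  Position 22 ')': depth becomes 5
  Position 23 ')': depth becomes 4
  Position 24 ')': depth becomes 3
  Position 25 ')': depth becomes 2
  Position 26 ')': depth becomes 1
  Position 27 ')': depth becomes 0
Maximum depth reached: 7

7


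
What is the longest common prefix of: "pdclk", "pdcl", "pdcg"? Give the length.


Words: pdclk, pdcl, pdcg
  Position 0: all 'p' => match
  Position 1: all 'd' => match
  Position 2: all 'c' => match
  Position 3: ('l', 'l', 'g') => mismatch, stop
LCP = "pdc" (length 3)

3


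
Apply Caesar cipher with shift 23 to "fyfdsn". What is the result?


Caesar cipher: shift "fyfdsn" by 23
  'f' (pos 5) + 23 = pos 2 = 'c'
  'y' (pos 24) + 23 = pos 21 = 'v'
  'f' (pos 5) + 23 = pos 2 = 'c'
  'd' (pos 3) + 23 = pos 0 = 'a'
  's' (pos 18) + 23 = pos 15 = 'p'
  'n' (pos 13) + 23 = pos 10 = 'k'
Result: cvcapk

cvcapk


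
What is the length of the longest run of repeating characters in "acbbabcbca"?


Input: "acbbabcbca"
Scanning for longest run:
  Position 1 ('c'): new char, reset run to 1
  Position 2 ('b'): new char, reset run to 1
  Position 3 ('b'): continues run of 'b', length=2
  Position 4 ('a'): new char, reset run to 1
  Position 5 ('b'): new char, reset run to 1
  Position 6 ('c'): new char, reset run to 1
  Position 7 ('b'): new char, reset run to 1
  Position 8 ('c'): new char, reset run to 1
  Position 9 ('a'): new char, reset run to 1
Longest run: 'b' with length 2

2


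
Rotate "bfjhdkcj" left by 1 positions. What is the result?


Input: "bfjhdkcj", rotate left by 1
First 1 characters: "b"
Remaining characters: "fjhdkcj"
Concatenate remaining + first: "fjhdkcj" + "b" = "fjhdkcjb"

fjhdkcjb


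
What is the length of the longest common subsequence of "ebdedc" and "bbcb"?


LCS of "ebdedc" and "bbcb"
DP table:
           b    b    c    b
      0    0    0    0    0
  e   0    0    0    0    0
  b   0    1    1    1    1
  d   0    1    1    1    1
  e   0    1    1    1    1
  d   0    1    1    1    1
  c   0    1    1    2    2
LCS length = dp[6][4] = 2

2


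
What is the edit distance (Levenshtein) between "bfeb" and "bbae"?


Computing edit distance: "bfeb" -> "bbae"
DP table:
           b    b    a    e
      0    1    2    3    4
  b   1    0    1    2    3
  f   2    1    1    2    3
  e   3    2    2    2    2
  b   4    3    2    3    3
Edit distance = dp[4][4] = 3

3


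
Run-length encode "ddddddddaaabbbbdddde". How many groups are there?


Input: ddddddddaaabbbbdddde
Scanning for consecutive runs:
  Group 1: 'd' x 8 (positions 0-7)
  Group 2: 'a' x 3 (positions 8-10)
  Group 3: 'b' x 4 (positions 11-14)
  Group 4: 'd' x 4 (positions 15-18)
  Group 5: 'e' x 1 (positions 19-19)
Total groups: 5

5


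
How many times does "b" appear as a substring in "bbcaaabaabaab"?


Searching for "b" in "bbcaaabaabaab"
Scanning each position:
  Position 0: "b" => MATCH
  Position 1: "b" => MATCH
  Position 2: "c" => no
  Position 3: "a" => no
  Position 4: "a" => no
  Position 5: "a" => no
  Position 6: "b" => MATCH
  Position 7: "a" => no
  Position 8: "a" => no
  Position 9: "b" => MATCH
  Position 10: "a" => no
  Position 11: "a" => no
  Position 12: "b" => MATCH
Total occurrences: 5

5


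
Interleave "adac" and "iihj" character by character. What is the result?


Interleaving "adac" and "iihj":
  Position 0: 'a' from first, 'i' from second => "ai"
  Position 1: 'd' from first, 'i' from second => "di"
  Position 2: 'a' from first, 'h' from second => "ah"
  Position 3: 'c' from first, 'j' from second => "cj"
Result: aidiahcj

aidiahcj


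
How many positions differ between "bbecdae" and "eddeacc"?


Comparing "bbecdae" and "eddeacc" position by position:
  Position 0: 'b' vs 'e' => DIFFER
  Position 1: 'b' vs 'd' => DIFFER
  Position 2: 'e' vs 'd' => DIFFER
  Position 3: 'c' vs 'e' => DIFFER
  Position 4: 'd' vs 'a' => DIFFER
  Position 5: 'a' vs 'c' => DIFFER
  Position 6: 'e' vs 'c' => DIFFER
Positions that differ: 7

7


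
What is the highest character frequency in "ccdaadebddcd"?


Input: ccdaadebddcd
Character counts:
  'a': 2
  'b': 1
  'c': 3
  'd': 5
  'e': 1
Maximum frequency: 5

5


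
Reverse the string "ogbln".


Input: ogbln
Reading characters right to left:
  Position 4: 'n'
  Position 3: 'l'
  Position 2: 'b'
  Position 1: 'g'
  Position 0: 'o'
Reversed: nlbgo

nlbgo


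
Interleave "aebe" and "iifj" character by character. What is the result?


Interleaving "aebe" and "iifj":
  Position 0: 'a' from first, 'i' from second => "ai"
  Position 1: 'e' from first, 'i' from second => "ei"
  Position 2: 'b' from first, 'f' from second => "bf"
  Position 3: 'e' from first, 'j' from second => "ej"
Result: aieibfej

aieibfej


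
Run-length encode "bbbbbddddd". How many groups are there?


Input: bbbbbddddd
Scanning for consecutive runs:
  Group 1: 'b' x 5 (positions 0-4)
  Group 2: 'd' x 5 (positions 5-9)
Total groups: 2

2


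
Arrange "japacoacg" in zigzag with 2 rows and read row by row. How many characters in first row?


Zigzag "japacoacg" into 2 rows:
Placing characters:
  'j' => row 0
  'a' => row 1
  'p' => row 0
  'a' => row 1
  'c' => row 0
  'o' => row 1
  'a' => row 0
  'c' => row 1
  'g' => row 0
Rows:
  Row 0: "jpcag"
  Row 1: "aaoc"
First row length: 5

5


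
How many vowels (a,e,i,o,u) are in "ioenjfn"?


Input: ioenjfn
Checking each character:
  'i' at position 0: vowel (running total: 1)
  'o' at position 1: vowel (running total: 2)
  'e' at position 2: vowel (running total: 3)
  'n' at position 3: consonant
  'j' at position 4: consonant
  'f' at position 5: consonant
  'n' at position 6: consonant
Total vowels: 3

3


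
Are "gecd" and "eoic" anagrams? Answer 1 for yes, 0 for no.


Strings: "gecd", "eoic"
Sorted first:  cdeg
Sorted second: ceio
Differ at position 1: 'd' vs 'e' => not anagrams

0


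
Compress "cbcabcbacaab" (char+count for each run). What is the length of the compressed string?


Input: cbcabcbacaab
Runs:
  'c' x 1 => "c1"
  'b' x 1 => "b1"
  'c' x 1 => "c1"
  'a' x 1 => "a1"
  'b' x 1 => "b1"
  'c' x 1 => "c1"
  'b' x 1 => "b1"
  'a' x 1 => "a1"
  'c' x 1 => "c1"
  'a' x 2 => "a2"
  'b' x 1 => "b1"
Compressed: "c1b1c1a1b1c1b1a1c1a2b1"
Compressed length: 22

22


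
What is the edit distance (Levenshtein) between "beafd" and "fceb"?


Computing edit distance: "beafd" -> "fceb"
DP table:
           f    c    e    b
      0    1    2    3    4
  b   1    1    2    3    3
  e   2    2    2    2    3
  a   3    3    3    3    3
  f   4    3    4    4    4
  d   5    4    4    5    5
Edit distance = dp[5][4] = 5

5


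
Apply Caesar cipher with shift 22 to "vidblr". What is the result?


Caesar cipher: shift "vidblr" by 22
  'v' (pos 21) + 22 = pos 17 = 'r'
  'i' (pos 8) + 22 = pos 4 = 'e'
  'd' (pos 3) + 22 = pos 25 = 'z'
  'b' (pos 1) + 22 = pos 23 = 'x'
  'l' (pos 11) + 22 = pos 7 = 'h'
  'r' (pos 17) + 22 = pos 13 = 'n'
Result: rezxhn

rezxhn


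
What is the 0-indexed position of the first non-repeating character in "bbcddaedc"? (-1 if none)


Input: bbcddaedc
Character frequencies:
  'a': 1
  'b': 2
  'c': 2
  'd': 3
  'e': 1
Scanning left to right for freq == 1:
  Position 0 ('b'): freq=2, skip
  Position 1 ('b'): freq=2, skip
  Position 2 ('c'): freq=2, skip
  Position 3 ('d'): freq=3, skip
  Position 4 ('d'): freq=3, skip
  Position 5 ('a'): unique! => answer = 5

5


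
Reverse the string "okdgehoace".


Input: okdgehoace
Reading characters right to left:
  Position 9: 'e'
  Position 8: 'c'
  Position 7: 'a'
  Position 6: 'o'
  Position 5: 'h'
  Position 4: 'e'
  Position 3: 'g'
  Position 2: 'd'
  Position 1: 'k'
  Position 0: 'o'
Reversed: ecaohegdko

ecaohegdko


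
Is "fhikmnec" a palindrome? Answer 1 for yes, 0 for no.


Input: fhikmnec
Reversed: cenmkihf
  Compare pos 0 ('f') with pos 7 ('c'): MISMATCH
  Compare pos 1 ('h') with pos 6 ('e'): MISMATCH
  Compare pos 2 ('i') with pos 5 ('n'): MISMATCH
  Compare pos 3 ('k') with pos 4 ('m'): MISMATCH
Result: not a palindrome

0


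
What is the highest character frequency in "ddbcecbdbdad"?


Input: ddbcecbdbdad
Character counts:
  'a': 1
  'b': 3
  'c': 2
  'd': 5
  'e': 1
Maximum frequency: 5

5


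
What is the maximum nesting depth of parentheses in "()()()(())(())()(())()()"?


Input: "()()()(())(())()(())()()"
Tracking depth:
  Position 0 '(': depth becomes 1
  Position 1 ')': depth becomes 0
  Position 2 '(': depth becomes 1
  Position 3 ')': depth becomes 0
  Position 4 '(': depth becomes 1
  Position 5 ')': depth becomes 0
  Position 6 '(': depth becomes 1
  Position 7 '(': depth becomes 2
  Position 8 ')': depth becomes 1
  Position 9 ')': depth becomes 0
  Position 10 '(': depth becomes 1
  Position 11 '(': depth becomes 2
  Position 12 ')': depth becomes 1
  Position 13 ')': depth becomes 0
  Position 14 '(': depth becomes 1
  Position 15 ')': depth becomes 0
  Position 16 '(': depth becomes 1
  Position 17 '(': depth becomes 2
  Position 18 ')': depth becomes 1
  Position 19 ')': depth becomes 0
  Position 20 '(': depth becomes 1
  Position 21 ')': depth becomes 0
  Position 22 '(': depth becomes 1
  Position 23 ')': depth becomes 0
Maximum depth reached: 2

2


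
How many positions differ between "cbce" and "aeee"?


Comparing "cbce" and "aeee" position by position:
  Position 0: 'c' vs 'a' => DIFFER
  Position 1: 'b' vs 'e' => DIFFER
  Position 2: 'c' vs 'e' => DIFFER
  Position 3: 'e' vs 'e' => same
Positions that differ: 3

3


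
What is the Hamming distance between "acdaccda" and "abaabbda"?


Comparing "acdaccda" and "abaabbda" position by position:
  Position 0: 'a' vs 'a' => same
  Position 1: 'c' vs 'b' => differ
  Position 2: 'd' vs 'a' => differ
  Position 3: 'a' vs 'a' => same
  Position 4: 'c' vs 'b' => differ
  Position 5: 'c' vs 'b' => differ
  Position 6: 'd' vs 'd' => same
  Position 7: 'a' vs 'a' => same
Total differences (Hamming distance): 4

4


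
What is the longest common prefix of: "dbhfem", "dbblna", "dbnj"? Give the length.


Words: dbhfem, dbblna, dbnj
  Position 0: all 'd' => match
  Position 1: all 'b' => match
  Position 2: ('h', 'b', 'n') => mismatch, stop
LCP = "db" (length 2)

2


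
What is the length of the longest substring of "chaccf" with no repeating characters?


Input: "chaccf"
Sliding window (track last position of each char):
  Position 0 ('c'): window [0,0] length 1 -- new best
  Position 1 ('h'): window [0,1] length 2 -- new best
  Position 2 ('a'): window [0,2] length 3 -- new best
  Position 3 ('c'): repeat (last at 0), move window start to 1
  Position 3 ('c'): window [1,3] length 3
  Position 4 ('c'): repeat (last at 3), move window start to 4
  Position 4 ('c'): window [4,4] length 1
  Position 5 ('f'): window [4,5] length 2
Longest substring with no repeats: "cha" with length 3

3


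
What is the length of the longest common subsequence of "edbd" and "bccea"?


LCS of "edbd" and "bccea"
DP table:
           b    c    c    e    a
      0    0    0    0    0    0
  e   0    0    0    0    1    1
  d   0    0    0    0    1    1
  b   0    1    1    1    1    1
  d   0    1    1    1    1    1
LCS length = dp[4][5] = 1

1


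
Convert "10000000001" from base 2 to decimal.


Input: "10000000001" in base 2
Positional expansion:
  Digit '1' (value 1) x 2^10 = 1024
  Digit '0' (value 0) x 2^9 = 0
  Digit '0' (value 0) x 2^8 = 0
  Digit '0' (value 0) x 2^7 = 0
  Digit '0' (value 0) x 2^6 = 0
  Digit '0' (value 0) x 2^5 = 0
  Digit '0' (value 0) x 2^4 = 0
  Digit '0' (value 0) x 2^3 = 0
  Digit '0' (value 0) x 2^2 = 0
  Digit '0' (value 0) x 2^1 = 0
  Digit '1' (value 1) x 2^0 = 1
Sum = 1025

1025


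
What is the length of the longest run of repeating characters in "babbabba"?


Input: "babbabba"
Scanning for longest run:
  Position 1 ('a'): new char, reset run to 1
  Position 2 ('b'): new char, reset run to 1
  Position 3 ('b'): continues run of 'b', length=2
  Position 4 ('a'): new char, reset run to 1
  Position 5 ('b'): new char, reset run to 1
  Position 6 ('b'): continues run of 'b', length=2
  Position 7 ('a'): new char, reset run to 1
Longest run: 'b' with length 2

2


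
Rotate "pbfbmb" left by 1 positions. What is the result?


Input: "pbfbmb", rotate left by 1
First 1 characters: "p"
Remaining characters: "bfbmb"
Concatenate remaining + first: "bfbmb" + "p" = "bfbmbp"

bfbmbp


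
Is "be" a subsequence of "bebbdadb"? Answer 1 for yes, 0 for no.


Check if "be" is a subsequence of "bebbdadb"
Greedy scan:
  Position 0 ('b'): matches sub[0] = 'b'
  Position 1 ('e'): matches sub[1] = 'e'
  Position 2 ('b'): no match needed
  Position 3 ('b'): no match needed
  Position 4 ('d'): no match needed
  Position 5 ('a'): no match needed
  Position 6 ('d'): no match needed
  Position 7 ('b'): no match needed
All 2 characters matched => is a subsequence

1


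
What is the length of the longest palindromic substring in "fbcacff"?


Input: "fbcacff"
Checking substrings for palindromes:
  [2:5] "cac" (len 3) => palindrome
  [5:7] "ff" (len 2) => palindrome
Longest palindromic substring: "cac" with length 3

3


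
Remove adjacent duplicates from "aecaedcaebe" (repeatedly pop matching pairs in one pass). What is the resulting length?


Input: aecaedcaebe
Stack-based adjacent duplicate removal:
  Read 'a': push. Stack: a
  Read 'e': push. Stack: ae
  Read 'c': push. Stack: aec
  Read 'a': push. Stack: aeca
  Read 'e': push. Stack: aecae
  Read 'd': push. Stack: aecaed
  Read 'c': push. Stack: aecaedc
  Read 'a': push. Stack: aecaedca
  Read 'e': push. Stack: aecaedcae
  Read 'b': push. Stack: aecaedcaeb
  Read 'e': push. Stack: aecaedcaebe
Final stack: "aecaedcaebe" (length 11)

11
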